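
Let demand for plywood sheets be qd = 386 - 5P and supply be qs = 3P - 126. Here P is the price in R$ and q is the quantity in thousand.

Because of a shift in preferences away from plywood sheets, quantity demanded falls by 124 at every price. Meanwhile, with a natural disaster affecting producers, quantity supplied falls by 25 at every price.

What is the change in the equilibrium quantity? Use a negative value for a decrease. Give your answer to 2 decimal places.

-62.13

Before the shock: 386 - 5P = 3P - 126 ⇒ 512 = 8P ⇒ P = 64, q = 66.
The shock moves the curves to qd = 262 - 5P and qs = 3P - 151.
New equilibrium: 262 - 5P = 3P - 151 ⇒ 413 = 8P ⇒ P = 51.625, q = 3.875.
Δq = 3.875 − 66 = -62.13.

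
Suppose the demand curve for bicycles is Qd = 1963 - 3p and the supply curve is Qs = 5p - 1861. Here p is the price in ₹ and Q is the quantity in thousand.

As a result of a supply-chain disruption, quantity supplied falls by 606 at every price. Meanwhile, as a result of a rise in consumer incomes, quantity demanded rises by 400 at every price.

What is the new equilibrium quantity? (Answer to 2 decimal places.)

Initially, 1963 - 3p = 5p - 1861, so 3824 = 8p and p = 478, Q = 529.
After the shift, demand is Qd = 2363 - 3p and supply is Qs = 5p - 2467.
New equilibrium: 2363 - 3p = 5p - 2467 ⇒ 4830 = 8p ⇒ p = 603.75, Q = 551.75.

551.75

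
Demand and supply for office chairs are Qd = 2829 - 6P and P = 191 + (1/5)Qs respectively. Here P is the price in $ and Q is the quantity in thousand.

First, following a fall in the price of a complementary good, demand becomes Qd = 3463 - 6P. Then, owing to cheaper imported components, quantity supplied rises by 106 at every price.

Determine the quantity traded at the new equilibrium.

Initially, 2829 - 6P = 5P - 955, so 3784 = 11P and P = 344, Q = 765.
After the shift, demand is Qd = 3463 - 6P and supply is Qs = 5P - 849.
Equate the new curves: 3463 - 6P = 5P - 849, giving 4312 = 11P, P = 392, Q = 1111.

1111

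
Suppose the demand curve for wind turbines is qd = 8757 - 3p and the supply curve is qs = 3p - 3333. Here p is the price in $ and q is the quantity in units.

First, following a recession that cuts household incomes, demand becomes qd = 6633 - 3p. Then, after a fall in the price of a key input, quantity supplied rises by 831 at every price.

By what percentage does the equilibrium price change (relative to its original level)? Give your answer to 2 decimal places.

Solve the original market: 8757 - 3p = 3p - 3333, hence p = 2015 and q = 2712.
The new curves are qd = 6633 - 3p (demand) and qs = 3p - 2502 (supply).
Equate the new curves: 6633 - 3p = 3p - 2502, giving 9135 = 6p, p = 1522.5, q = 2065.5.
%Δp = (1522.5 − 2015) / 2015 × 100 = -24.44%.

-24.44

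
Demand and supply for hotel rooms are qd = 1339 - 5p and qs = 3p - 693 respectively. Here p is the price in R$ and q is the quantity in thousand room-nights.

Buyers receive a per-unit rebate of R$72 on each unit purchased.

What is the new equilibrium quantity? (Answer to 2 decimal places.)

204.00

Initially, 1339 - 5p = 3p - 693, so 2032 = 8p and p = 254, q = 69.
Since buyers' out-of-pocket price is the market price minus the rebate, the effective demand curve becomes qd = 1699 - 5p.
New equilibrium: 1699 - 5p = 3p - 693 ⇒ 2392 = 8p ⇒ p = 299, q = 204.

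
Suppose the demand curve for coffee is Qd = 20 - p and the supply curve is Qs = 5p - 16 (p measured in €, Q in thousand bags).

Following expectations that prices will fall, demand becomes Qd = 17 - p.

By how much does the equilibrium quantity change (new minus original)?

Solve the original market: 20 - p = 5p - 16, hence p = 6 and Q = 14.
The new curves are Qd = 17 - p (demand) and Qs = 5p - 16 (supply).
Setting them equal: 17 - p = 5p - 16 → 33 = 6p, so p = 5.5 and Q = 11.5.
ΔQ = 11.5 − 14 = -2.5.

-2.5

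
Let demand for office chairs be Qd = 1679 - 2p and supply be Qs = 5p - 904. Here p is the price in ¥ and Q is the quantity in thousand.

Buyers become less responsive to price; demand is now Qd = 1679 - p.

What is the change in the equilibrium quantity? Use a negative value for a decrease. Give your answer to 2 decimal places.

+307.50

Before the shock: 1679 - 2p = 5p - 904 ⇒ 2583 = 7p ⇒ p = 369, Q = 941.
The new curves are Qd = 1679 - p (demand) and Qs = 5p - 904 (supply).
Setting them equal: 1679 - p = 5p - 904 → 2583 = 6p, so p = 430.5 and Q = 1248.5.
ΔQ = 1248.5 − 941 = +307.50.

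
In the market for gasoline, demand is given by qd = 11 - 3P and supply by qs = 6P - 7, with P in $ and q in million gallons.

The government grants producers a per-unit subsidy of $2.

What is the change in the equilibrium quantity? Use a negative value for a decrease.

+4

Initially, 11 - 3P = 6P - 7, so 18 = 9P and P = 2, q = 5.
Since sellers receive the price plus the subsidy, the effective supply curve becomes qs = 6P + 5.
New equilibrium: 11 - 3P = 6P + 5 ⇒ 6 = 9P ⇒ P = 2/3 ≈ 0.6667, q = 9.
Δq = 9 − 5 = +4.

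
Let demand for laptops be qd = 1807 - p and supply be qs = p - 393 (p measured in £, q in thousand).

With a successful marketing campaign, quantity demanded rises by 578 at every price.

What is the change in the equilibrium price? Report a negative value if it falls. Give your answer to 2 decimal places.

Initially, 1807 - p = p - 393, so 2200 = 2p and p = 1100, q = 707.
The shock moves the curves to qd = 2385 - p and qs = p - 393.
Setting them equal: 2385 - p = p - 393 → 2778 = 2p, so p = 1389 and q = 996.
Δp = 1389 − 1100 = +289.00.

+289.00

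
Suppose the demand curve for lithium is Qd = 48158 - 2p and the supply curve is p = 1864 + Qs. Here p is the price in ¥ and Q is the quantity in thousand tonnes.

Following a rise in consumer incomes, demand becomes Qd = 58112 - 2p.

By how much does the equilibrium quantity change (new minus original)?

+3318

Original equilibrium: 48158 - 2p = p - 1864 gives 50022 = 3p, so p = 16674 and Q = 14810.
After the shift, demand is Qd = 58112 - 2p and supply is Qs = p - 1864.
New equilibrium: 58112 - 2p = p - 1864 ⇒ 59976 = 3p ⇒ p = 19992, Q = 18128.
ΔQ = 18128 − 14810 = +3318.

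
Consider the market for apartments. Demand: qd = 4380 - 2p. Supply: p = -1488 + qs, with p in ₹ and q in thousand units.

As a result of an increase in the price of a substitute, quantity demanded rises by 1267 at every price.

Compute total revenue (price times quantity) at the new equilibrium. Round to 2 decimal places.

Original equilibrium: 4380 - 2p = p + 1488 gives 2892 = 3p, so p = 964 and q = 2452.
After the shift, demand is qd = 5647 - 2p and supply is qs = p + 1488.
New equilibrium: 5647 - 2p = p + 1488 ⇒ 4159 = 3p ⇒ p = 4159/3 ≈ 1386.3333, q = 8623/3 ≈ 2874.3333.
New expenditure = 1386.3333 × 2874.3333 = 3984784.11.

3984784.11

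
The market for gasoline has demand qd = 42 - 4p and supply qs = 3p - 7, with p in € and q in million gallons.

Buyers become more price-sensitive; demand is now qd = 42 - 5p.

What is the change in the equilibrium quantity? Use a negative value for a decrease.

Solve the original market: 42 - 4p = 3p - 7, hence p = 7 and q = 14.
With the change applied: demand qd = 42 - 5p, supply qs = 3p - 7.
Clearing the new market: 42 - 5p = 3p - 7, so p = 6.125 and q = 11.375.
Δq = 11.375 − 14 = -2.625.

-2.625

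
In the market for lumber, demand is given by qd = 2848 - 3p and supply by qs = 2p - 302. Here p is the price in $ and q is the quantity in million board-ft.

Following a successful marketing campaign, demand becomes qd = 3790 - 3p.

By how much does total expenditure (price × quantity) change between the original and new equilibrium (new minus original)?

+488860.32

Initially, 2848 - 3p = 2p - 302, so 3150 = 5p and p = 630, q = 958.
After the shift, demand is qd = 3790 - 3p and supply is qs = 2p - 302.
Setting them equal: 3790 - 3p = 2p - 302 → 4092 = 5p, so p = 818.4 and q = 1334.8.
Expenditure moves from 630×958 = 603540 to 818.4×1334.8 = 1092400.32; change = +488860.32.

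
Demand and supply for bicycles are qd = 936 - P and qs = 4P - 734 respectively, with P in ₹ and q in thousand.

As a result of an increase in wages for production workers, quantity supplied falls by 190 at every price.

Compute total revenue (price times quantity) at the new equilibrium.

Initially, 936 - P = 4P - 734, so 1670 = 5P and P = 334, q = 602.
The shock moves the curves to qd = 936 - P and qs = 4P - 924.
Equate the new curves: 936 - P = 4P - 924, giving 1860 = 5P, P = 372, q = 564.
New expenditure = 372 × 564 = 209808.

209808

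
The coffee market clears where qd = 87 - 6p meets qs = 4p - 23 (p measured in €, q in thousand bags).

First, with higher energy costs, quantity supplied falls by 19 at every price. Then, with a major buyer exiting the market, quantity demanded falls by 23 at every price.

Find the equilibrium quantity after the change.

Solve the original market: 87 - 6p = 4p - 23, hence p = 11 and q = 21.
The new curves are qd = 64 - 6p (demand) and qs = 4p - 42 (supply).
Equate the new curves: 64 - 6p = 4p - 42, giving 106 = 10p, p = 10.6, q = 0.4.

0.4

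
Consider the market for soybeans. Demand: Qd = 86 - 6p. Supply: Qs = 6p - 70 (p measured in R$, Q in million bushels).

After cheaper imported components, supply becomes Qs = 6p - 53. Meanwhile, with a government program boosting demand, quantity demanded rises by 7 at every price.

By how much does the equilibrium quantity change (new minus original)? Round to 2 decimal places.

+12.00

Initially, 86 - 6p = 6p - 70, so 156 = 12p and p = 13, Q = 8.
The shock moves the curves to Qd = 93 - 6p and Qs = 6p - 53.
New equilibrium: 93 - 6p = 6p - 53 ⇒ 146 = 12p ⇒ p = 73/6 ≈ 12.1667, Q = 20.
ΔQ = 20 − 8 = +12.00.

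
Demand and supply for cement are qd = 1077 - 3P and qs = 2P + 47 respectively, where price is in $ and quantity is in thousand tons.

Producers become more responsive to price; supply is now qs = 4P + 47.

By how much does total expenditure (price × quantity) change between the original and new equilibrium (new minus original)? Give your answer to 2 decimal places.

Before the shock: 1077 - 3P = 2P + 47 ⇒ 1030 = 5P ⇒ P = 206, q = 459.
The new curves are qd = 1077 - 3P (demand) and qs = 4P + 47 (supply).
Setting them equal: 1077 - 3P = 4P + 47 → 1030 = 7P, so P = 1030/7 ≈ 147.1429 and q = 4449/7 ≈ 635.5714.
Expenditure moves from 206×459 = 94554 to 147.1429×635.5714 = 93519.7959; change = -1034.20.

-1034.20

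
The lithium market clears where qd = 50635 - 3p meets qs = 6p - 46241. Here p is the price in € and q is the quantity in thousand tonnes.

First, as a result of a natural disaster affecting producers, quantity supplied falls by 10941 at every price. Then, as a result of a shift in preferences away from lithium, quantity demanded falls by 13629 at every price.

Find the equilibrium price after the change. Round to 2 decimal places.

Before the shock: 50635 - 3p = 6p - 46241 ⇒ 96876 = 9p ⇒ p = 10764, q = 18343.
The new curves are qd = 37006 - 3p (demand) and qs = 6p - 57182 (supply).
Equate the new curves: 37006 - 3p = 6p - 57182, giving 94188 = 9p, p = 31396/3 ≈ 10465.3333, q = 5610.

10465.33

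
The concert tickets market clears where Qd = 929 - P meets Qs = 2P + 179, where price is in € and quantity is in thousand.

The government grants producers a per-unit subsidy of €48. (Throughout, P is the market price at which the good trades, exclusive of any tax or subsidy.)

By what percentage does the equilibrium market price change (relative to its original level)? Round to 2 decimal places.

Original equilibrium: 929 - P = 2P + 179 gives 750 = 3P, so P = 250 and Q = 679.
Since sellers receive the price plus the subsidy, the effective supply curve becomes Qs = 2P + 275.
New equilibrium: 929 - P = 2P + 275 ⇒ 654 = 3P ⇒ P = 218, Q = 711.
%ΔP = (218 − 250) / 250 × 100 = -12.80%.

-12.80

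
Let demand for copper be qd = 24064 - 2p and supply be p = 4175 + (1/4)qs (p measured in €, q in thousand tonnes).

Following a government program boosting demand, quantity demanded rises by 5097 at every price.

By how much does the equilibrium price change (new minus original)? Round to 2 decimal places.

Solve the original market: 24064 - 2p = 4p - 16700, hence p = 6794 and q = 10476.
The shock moves the curves to qd = 29161 - 2p and qs = 4p - 16700.
New equilibrium: 29161 - 2p = 4p - 16700 ⇒ 45861 = 6p ⇒ p = 7643.5, q = 13874.
Δp = 7643.5 − 6794 = +849.50.

+849.50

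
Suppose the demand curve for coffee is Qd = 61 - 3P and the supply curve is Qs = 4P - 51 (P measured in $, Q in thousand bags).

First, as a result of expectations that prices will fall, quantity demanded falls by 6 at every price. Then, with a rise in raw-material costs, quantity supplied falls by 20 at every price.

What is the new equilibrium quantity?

Before the shock: 61 - 3P = 4P - 51 ⇒ 112 = 7P ⇒ P = 16, Q = 13.
The new curves are Qd = 55 - 3P (demand) and Qs = 4P - 71 (supply).
Equate the new curves: 55 - 3P = 4P - 71, giving 126 = 7P, P = 18, Q = 1.

1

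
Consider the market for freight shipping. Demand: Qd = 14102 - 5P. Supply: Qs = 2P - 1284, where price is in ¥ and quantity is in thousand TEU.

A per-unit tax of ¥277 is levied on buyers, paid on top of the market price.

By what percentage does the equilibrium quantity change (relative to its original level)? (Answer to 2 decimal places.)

-12.72

Solve the original market: 14102 - 5P = 2P - 1284, hence P = 2198 and Q = 3112.
Since buyers pay the price plus the tax, the effective demand curve becomes Qd = 12717 - 5P.
Equate the new curves: 12717 - 5P = 2P - 1284, giving 14001 = 7P, P = 14001/7 ≈ 2000.1429, Q = 19014/7 ≈ 2716.2857.
%ΔQ = (2716.2857 − 3112) / 3112 × 100 = -12.72%.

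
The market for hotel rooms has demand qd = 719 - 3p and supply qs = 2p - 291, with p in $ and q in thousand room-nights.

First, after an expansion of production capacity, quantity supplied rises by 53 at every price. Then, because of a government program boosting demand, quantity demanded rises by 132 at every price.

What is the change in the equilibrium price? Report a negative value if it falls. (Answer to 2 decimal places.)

Solve the original market: 719 - 3p = 2p - 291, hence p = 202 and q = 113.
The shock moves the curves to qd = 851 - 3p and qs = 2p - 238.
Setting them equal: 851 - 3p = 2p - 238 → 1089 = 5p, so p = 217.8 and q = 197.6.
Δp = 217.8 − 202 = +15.80.

+15.80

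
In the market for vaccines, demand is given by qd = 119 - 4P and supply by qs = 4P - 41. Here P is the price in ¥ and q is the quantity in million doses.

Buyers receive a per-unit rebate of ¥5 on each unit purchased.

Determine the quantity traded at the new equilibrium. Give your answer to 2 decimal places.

49.00

Before the shock: 119 - 4P = 4P - 41 ⇒ 160 = 8P ⇒ P = 20, q = 39.
Since buyers' out-of-pocket price is the market price minus the rebate, the effective demand curve becomes qd = 139 - 4P.
Equate the new curves: 139 - 4P = 4P - 41, giving 180 = 8P, P = 22.5, q = 49.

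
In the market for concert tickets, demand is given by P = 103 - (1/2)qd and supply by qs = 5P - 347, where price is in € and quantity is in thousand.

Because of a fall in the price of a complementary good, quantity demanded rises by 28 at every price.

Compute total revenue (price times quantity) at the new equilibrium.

Initially, 206 - 2P = 5P - 347, so 553 = 7P and P = 79, q = 48.
The new curves are qd = 234 - 2P (demand) and qs = 5P - 347 (supply).
Setting them equal: 234 - 2P = 5P - 347 → 581 = 7P, so P = 83 and q = 68.
New expenditure = 83 × 68 = 5644.

5644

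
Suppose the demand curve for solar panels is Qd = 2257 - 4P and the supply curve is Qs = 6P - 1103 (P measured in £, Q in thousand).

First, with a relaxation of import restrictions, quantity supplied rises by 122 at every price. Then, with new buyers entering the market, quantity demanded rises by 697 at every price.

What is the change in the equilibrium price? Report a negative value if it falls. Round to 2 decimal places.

+57.50

Original equilibrium: 2257 - 4P = 6P - 1103 gives 3360 = 10P, so P = 336 and Q = 913.
With the change applied: demand Qd = 2954 - 4P, supply Qs = 6P - 981.
Clearing the new market: 2954 - 4P = 6P - 981, so P = 393.5 and Q = 1380.
ΔP = 393.5 − 336 = +57.50.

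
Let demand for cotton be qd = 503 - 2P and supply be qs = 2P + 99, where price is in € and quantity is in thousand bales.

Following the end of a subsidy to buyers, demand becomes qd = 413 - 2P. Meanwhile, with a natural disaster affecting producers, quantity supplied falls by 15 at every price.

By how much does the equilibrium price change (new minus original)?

Initially, 503 - 2P = 2P + 99, so 404 = 4P and P = 101, q = 301.
After the shift, demand is qd = 413 - 2P and supply is qs = 2P + 84.
New equilibrium: 413 - 2P = 2P + 84 ⇒ 329 = 4P ⇒ P = 82.25, q = 248.5.
ΔP = 82.25 − 101 = -18.75.

-18.75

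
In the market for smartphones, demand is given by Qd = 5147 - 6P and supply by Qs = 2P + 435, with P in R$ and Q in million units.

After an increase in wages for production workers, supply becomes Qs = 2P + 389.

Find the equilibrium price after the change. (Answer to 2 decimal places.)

Before the shock: 5147 - 6P = 2P + 435 ⇒ 4712 = 8P ⇒ P = 589, Q = 1613.
The shock moves the curves to Qd = 5147 - 6P and Qs = 2P + 389.
Clearing the new market: 5147 - 6P = 2P + 389, so P = 594.75 and Q = 1578.5.

594.75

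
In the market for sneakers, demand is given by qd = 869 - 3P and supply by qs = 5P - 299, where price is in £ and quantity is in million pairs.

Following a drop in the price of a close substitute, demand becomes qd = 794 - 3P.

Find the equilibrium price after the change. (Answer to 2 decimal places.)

Solve the original market: 869 - 3P = 5P - 299, hence P = 146 and q = 431.
The shock moves the curves to qd = 794 - 3P and qs = 5P - 299.
Setting them equal: 794 - 3P = 5P - 299 → 1093 = 8P, so P = 136.625 and q = 384.125.

136.63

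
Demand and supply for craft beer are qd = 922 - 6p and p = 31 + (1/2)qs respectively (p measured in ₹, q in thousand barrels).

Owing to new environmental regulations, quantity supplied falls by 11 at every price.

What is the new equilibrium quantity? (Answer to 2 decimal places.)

Initially, 922 - 6p = 2p - 62, so 984 = 8p and p = 123, q = 184.
With the change applied: demand qd = 922 - 6p, supply qs = 2p - 73.
Equate the new curves: 922 - 6p = 2p - 73, giving 995 = 8p, p = 124.375, q = 175.75.

175.75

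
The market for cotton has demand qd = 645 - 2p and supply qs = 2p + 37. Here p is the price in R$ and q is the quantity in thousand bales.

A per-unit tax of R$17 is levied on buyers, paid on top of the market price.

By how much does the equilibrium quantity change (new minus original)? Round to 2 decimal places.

-17.00

Original equilibrium: 645 - 2p = 2p + 37 gives 608 = 4p, so p = 152 and q = 341.
Since buyers pay the price plus the tax, the effective demand curve becomes qd = 611 - 2p.
Equate the new curves: 611 - 2p = 2p + 37, giving 574 = 4p, p = 143.5, q = 324.
Δq = 324 − 341 = -17.00.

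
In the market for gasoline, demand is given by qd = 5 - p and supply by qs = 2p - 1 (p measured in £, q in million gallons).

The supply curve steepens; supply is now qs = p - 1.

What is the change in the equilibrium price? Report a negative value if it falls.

Before the shock: 5 - p = 2p - 1 ⇒ 6 = 3p ⇒ p = 2, q = 3.
After the shift, demand is qd = 5 - p and supply is qs = p - 1.
Setting them equal: 5 - p = p - 1 → 6 = 2p, so p = 3 and q = 2.
Δp = 3 − 2 = +1.

+1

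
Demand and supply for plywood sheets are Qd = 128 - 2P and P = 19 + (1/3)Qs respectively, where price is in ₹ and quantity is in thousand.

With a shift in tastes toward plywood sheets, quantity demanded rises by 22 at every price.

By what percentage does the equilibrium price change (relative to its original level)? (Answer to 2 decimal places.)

Solve the original market: 128 - 2P = 3P - 57, hence P = 37 and Q = 54.
With the change applied: demand Qd = 150 - 2P, supply Qs = 3P - 57.
Equate the new curves: 150 - 2P = 3P - 57, giving 207 = 5P, P = 41.4, Q = 67.2.
%ΔP = (41.4 − 37) / 37 × 100 = +11.89%.

+11.89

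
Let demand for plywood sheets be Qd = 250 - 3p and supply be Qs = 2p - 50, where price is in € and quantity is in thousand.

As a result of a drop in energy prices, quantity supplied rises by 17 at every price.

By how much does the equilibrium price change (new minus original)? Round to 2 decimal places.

Before the shock: 250 - 3p = 2p - 50 ⇒ 300 = 5p ⇒ p = 60, Q = 70.
With the change applied: demand Qd = 250 - 3p, supply Qs = 2p - 33.
New equilibrium: 250 - 3p = 2p - 33 ⇒ 283 = 5p ⇒ p = 56.6, Q = 80.2.
Δp = 56.6 − 60 = -3.40.

-3.40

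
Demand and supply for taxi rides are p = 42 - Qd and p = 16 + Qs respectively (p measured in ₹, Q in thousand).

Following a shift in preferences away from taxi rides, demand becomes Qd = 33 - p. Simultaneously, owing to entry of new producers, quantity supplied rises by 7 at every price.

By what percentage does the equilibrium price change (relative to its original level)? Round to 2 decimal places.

-27.59

Original equilibrium: 42 - p = p - 16 gives 58 = 2p, so p = 29 and Q = 13.
The new curves are Qd = 33 - p (demand) and Qs = p - 9 (supply).
Equate the new curves: 33 - p = p - 9, giving 42 = 2p, p = 21, Q = 12.
%Δp = (21 − 29) / 29 × 100 = -27.59%.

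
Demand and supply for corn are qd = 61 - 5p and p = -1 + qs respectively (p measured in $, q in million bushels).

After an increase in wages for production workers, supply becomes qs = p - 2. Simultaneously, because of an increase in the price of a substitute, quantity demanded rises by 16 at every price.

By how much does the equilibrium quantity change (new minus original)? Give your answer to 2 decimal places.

+0.17

Solve the original market: 61 - 5p = p + 1, hence p = 10 and q = 11.
After the shift, demand is qd = 77 - 5p and supply is qs = p - 2.
Equate the new curves: 77 - 5p = p - 2, giving 79 = 6p, p = 79/6 ≈ 13.1667, q = 67/6 ≈ 11.1667.
Δq = 11.1667 − 11 = +0.17.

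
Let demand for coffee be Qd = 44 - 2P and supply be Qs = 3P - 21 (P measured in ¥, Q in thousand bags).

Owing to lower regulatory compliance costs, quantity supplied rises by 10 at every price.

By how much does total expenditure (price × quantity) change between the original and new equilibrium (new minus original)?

+8

Original equilibrium: 44 - 2P = 3P - 21 gives 65 = 5P, so P = 13 and Q = 18.
After the shift, demand is Qd = 44 - 2P and supply is Qs = 3P - 11.
New equilibrium: 44 - 2P = 3P - 11 ⇒ 55 = 5P ⇒ P = 11, Q = 22.
Expenditure moves from 13×18 = 234 to 11×22 = 242; change = +8.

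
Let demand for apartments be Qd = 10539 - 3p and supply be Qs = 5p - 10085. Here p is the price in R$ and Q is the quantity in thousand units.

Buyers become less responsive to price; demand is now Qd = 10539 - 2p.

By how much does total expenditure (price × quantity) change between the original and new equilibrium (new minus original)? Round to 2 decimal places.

+6458416.12

Original equilibrium: 10539 - 3p = 5p - 10085 gives 20624 = 8p, so p = 2578 and Q = 2805.
The shock moves the curves to Qd = 10539 - 2p and Qs = 5p - 10085.
Clearing the new market: 10539 - 2p = 5p - 10085, so p = 20624/7 ≈ 2946.2857 and Q = 32525/7 ≈ 4646.4286.
Expenditure moves from 2578×2805 = 7231290 to 2946.2857×4646.4286 = 13689706.1224; change = +6458416.12.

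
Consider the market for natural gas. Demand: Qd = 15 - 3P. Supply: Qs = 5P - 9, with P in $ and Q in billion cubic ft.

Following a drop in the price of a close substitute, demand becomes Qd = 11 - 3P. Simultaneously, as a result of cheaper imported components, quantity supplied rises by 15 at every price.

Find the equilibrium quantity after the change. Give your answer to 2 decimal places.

Original equilibrium: 15 - 3P = 5P - 9 gives 24 = 8P, so P = 3 and Q = 6.
After the shift, demand is Qd = 11 - 3P and supply is Qs = 5P + 6.
New equilibrium: 11 - 3P = 5P + 6 ⇒ 5 = 8P ⇒ P = 0.625, Q = 9.125.

9.13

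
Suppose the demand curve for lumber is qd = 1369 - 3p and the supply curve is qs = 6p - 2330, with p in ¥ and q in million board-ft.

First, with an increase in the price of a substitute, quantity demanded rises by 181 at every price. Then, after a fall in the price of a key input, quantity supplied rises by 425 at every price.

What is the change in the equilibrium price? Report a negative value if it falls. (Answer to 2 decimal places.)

Initially, 1369 - 3p = 6p - 2330, so 3699 = 9p and p = 411, q = 136.
With the change applied: demand qd = 1550 - 3p, supply qs = 6p - 1905.
New equilibrium: 1550 - 3p = 6p - 1905 ⇒ 3455 = 9p ⇒ p = 3455/9 ≈ 383.8889, q = 1195/3 ≈ 398.3333.
Δp = 383.8889 − 411 = -27.11.

-27.11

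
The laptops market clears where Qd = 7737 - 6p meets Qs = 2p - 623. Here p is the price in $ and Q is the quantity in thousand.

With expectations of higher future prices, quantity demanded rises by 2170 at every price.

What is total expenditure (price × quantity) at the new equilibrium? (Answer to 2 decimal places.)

2645004.38

Solve the original market: 7737 - 6p = 2p - 623, hence p = 1045 and Q = 1467.
After the shift, demand is Qd = 9907 - 6p and supply is Qs = 2p - 623.
New equilibrium: 9907 - 6p = 2p - 623 ⇒ 10530 = 8p ⇒ p = 1316.25, Q = 2009.5.
New expenditure = 1316.25 × 2009.5 = 2645004.38.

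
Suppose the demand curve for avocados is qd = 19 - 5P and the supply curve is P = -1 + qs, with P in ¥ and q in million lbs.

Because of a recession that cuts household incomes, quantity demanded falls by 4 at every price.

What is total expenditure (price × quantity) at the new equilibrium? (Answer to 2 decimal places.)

Initially, 19 - 5P = P + 1, so 18 = 6P and P = 3, q = 4.
After the shift, demand is qd = 15 - 5P and supply is qs = P + 1.
Equate the new curves: 15 - 5P = P + 1, giving 14 = 6P, P = 7/3 ≈ 2.3333, q = 10/3 ≈ 3.3333.
New expenditure = 2.3333 × 3.3333 = 7.78.

7.78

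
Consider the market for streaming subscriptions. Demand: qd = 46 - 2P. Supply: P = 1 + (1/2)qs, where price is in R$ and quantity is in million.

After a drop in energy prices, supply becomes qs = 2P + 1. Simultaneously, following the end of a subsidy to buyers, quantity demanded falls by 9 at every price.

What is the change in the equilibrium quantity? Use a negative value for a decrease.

-3

Before the shock: 46 - 2P = 2P - 2 ⇒ 48 = 4P ⇒ P = 12, q = 22.
The shock moves the curves to qd = 37 - 2P and qs = 2P + 1.
New equilibrium: 37 - 2P = 2P + 1 ⇒ 36 = 4P ⇒ P = 9, q = 19.
Δq = 19 − 22 = -3.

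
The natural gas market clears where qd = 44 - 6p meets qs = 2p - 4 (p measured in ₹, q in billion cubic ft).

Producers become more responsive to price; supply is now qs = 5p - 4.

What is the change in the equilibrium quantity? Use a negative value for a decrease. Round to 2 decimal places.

Original equilibrium: 44 - 6p = 2p - 4 gives 48 = 8p, so p = 6 and q = 8.
The new curves are qd = 44 - 6p (demand) and qs = 5p - 4 (supply).
Clearing the new market: 44 - 6p = 5p - 4, so p = 48/11 ≈ 4.3636 and q = 196/11 ≈ 17.8182.
Δq = 17.8182 − 8 = +9.82.

+9.82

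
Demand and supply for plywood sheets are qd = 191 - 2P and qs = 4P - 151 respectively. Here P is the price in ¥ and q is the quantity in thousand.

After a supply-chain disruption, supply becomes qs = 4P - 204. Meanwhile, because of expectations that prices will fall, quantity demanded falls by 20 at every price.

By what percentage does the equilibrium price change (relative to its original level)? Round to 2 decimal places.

Before the shock: 191 - 2P = 4P - 151 ⇒ 342 = 6P ⇒ P = 57, q = 77.
The shock moves the curves to qd = 171 - 2P and qs = 4P - 204.
Clearing the new market: 171 - 2P = 4P - 204, so P = 62.5 and q = 46.
%ΔP = (62.5 − 57) / 57 × 100 = +9.65%.

+9.65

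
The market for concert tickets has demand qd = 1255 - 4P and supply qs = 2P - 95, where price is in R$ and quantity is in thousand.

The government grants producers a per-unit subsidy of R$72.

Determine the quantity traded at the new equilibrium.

451

Original equilibrium: 1255 - 4P = 2P - 95 gives 1350 = 6P, so P = 225 and q = 355.
Since sellers receive the price plus the subsidy, the effective supply curve becomes qs = 2P + 49.
Clearing the new market: 1255 - 4P = 2P + 49, so P = 201 and q = 451.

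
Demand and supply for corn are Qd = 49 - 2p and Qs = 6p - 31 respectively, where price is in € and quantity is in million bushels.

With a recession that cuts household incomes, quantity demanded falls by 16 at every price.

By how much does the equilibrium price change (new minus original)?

-2

Initially, 49 - 2p = 6p - 31, so 80 = 8p and p = 10, Q = 29.
The new curves are Qd = 33 - 2p (demand) and Qs = 6p - 31 (supply).
Setting them equal: 33 - 2p = 6p - 31 → 64 = 8p, so p = 8 and Q = 17.
Δp = 8 − 10 = -2.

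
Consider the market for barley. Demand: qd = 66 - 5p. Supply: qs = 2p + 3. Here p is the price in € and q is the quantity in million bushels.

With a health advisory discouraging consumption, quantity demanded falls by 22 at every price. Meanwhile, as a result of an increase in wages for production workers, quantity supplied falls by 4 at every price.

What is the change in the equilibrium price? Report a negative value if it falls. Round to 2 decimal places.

-2.57

Original equilibrium: 66 - 5p = 2p + 3 gives 63 = 7p, so p = 9 and q = 21.
After the shift, demand is qd = 44 - 5p and supply is qs = 2p - 1.
Clearing the new market: 44 - 5p = 2p - 1, so p = 45/7 ≈ 6.4286 and q = 83/7 ≈ 11.8571.
Δp = 6.4286 − 9 = -2.57.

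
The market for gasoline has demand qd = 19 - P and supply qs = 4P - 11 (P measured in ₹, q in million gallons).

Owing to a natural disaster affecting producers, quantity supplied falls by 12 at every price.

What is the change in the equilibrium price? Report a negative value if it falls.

Original equilibrium: 19 - P = 4P - 11 gives 30 = 5P, so P = 6 and q = 13.
The shock moves the curves to qd = 19 - P and qs = 4P - 23.
Equate the new curves: 19 - P = 4P - 23, giving 42 = 5P, P = 8.4, q = 10.6.
ΔP = 8.4 − 6 = +2.4.

+2.4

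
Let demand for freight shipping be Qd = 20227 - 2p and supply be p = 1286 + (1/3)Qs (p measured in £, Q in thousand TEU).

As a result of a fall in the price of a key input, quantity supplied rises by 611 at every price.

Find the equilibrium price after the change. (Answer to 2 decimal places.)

4694.80

Solve the original market: 20227 - 2p = 3p - 3858, hence p = 4817 and Q = 10593.
The new curves are Qd = 20227 - 2p (demand) and Qs = 3p - 3247 (supply).
Setting them equal: 20227 - 2p = 3p - 3247 → 23474 = 5p, so p = 4694.8 and Q = 10837.4.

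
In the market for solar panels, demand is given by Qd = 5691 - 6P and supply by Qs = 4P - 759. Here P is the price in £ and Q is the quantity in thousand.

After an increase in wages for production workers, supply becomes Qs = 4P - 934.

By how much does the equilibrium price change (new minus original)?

+17.5

Solve the original market: 5691 - 6P = 4P - 759, hence P = 645 and Q = 1821.
After the shift, demand is Qd = 5691 - 6P and supply is Qs = 4P - 934.
Clearing the new market: 5691 - 6P = 4P - 934, so P = 662.5 and Q = 1716.
ΔP = 662.5 − 645 = +17.5.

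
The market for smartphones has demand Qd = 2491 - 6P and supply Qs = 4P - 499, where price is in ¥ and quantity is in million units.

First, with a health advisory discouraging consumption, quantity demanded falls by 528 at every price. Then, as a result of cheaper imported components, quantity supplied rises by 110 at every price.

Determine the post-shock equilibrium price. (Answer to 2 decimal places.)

235.20

Initially, 2491 - 6P = 4P - 499, so 2990 = 10P and P = 299, Q = 697.
The shock moves the curves to Qd = 1963 - 6P and Qs = 4P - 389.
New equilibrium: 1963 - 6P = 4P - 389 ⇒ 2352 = 10P ⇒ P = 235.2, Q = 551.8.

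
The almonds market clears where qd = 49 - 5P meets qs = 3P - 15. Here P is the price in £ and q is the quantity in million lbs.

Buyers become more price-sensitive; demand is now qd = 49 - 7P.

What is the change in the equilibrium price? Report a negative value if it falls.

-1.6

Solve the original market: 49 - 5P = 3P - 15, hence P = 8 and q = 9.
The shock moves the curves to qd = 49 - 7P and qs = 3P - 15.
Clearing the new market: 49 - 7P = 3P - 15, so P = 6.4 and q = 4.2.
ΔP = 6.4 − 8 = -1.6.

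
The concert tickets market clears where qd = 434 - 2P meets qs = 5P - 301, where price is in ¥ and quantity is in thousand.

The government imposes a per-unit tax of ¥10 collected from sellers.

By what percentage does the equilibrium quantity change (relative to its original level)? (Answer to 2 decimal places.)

-6.38

Solve the original market: 434 - 2P = 5P - 301, hence P = 105 and q = 224.
Since sellers keep the price net of the tax, the effective supply curve becomes qs = 5P - 351.
Equate the new curves: 434 - 2P = 5P - 351, giving 785 = 7P, P = 785/7 ≈ 112.1429, q = 1468/7 ≈ 209.7143.
%Δq = (209.7143 − 224) / 224 × 100 = -6.38%.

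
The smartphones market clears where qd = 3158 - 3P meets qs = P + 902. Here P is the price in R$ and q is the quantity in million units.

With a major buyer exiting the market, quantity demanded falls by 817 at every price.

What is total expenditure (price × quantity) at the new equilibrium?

453914.5625

Original equilibrium: 3158 - 3P = P + 902 gives 2256 = 4P, so P = 564 and q = 1466.
After the shift, demand is qd = 2341 - 3P and supply is qs = P + 902.
Setting them equal: 2341 - 3P = P + 902 → 1439 = 4P, so P = 359.75 and q = 1261.75.
New expenditure = 359.75 × 1261.75 = 453914.5625.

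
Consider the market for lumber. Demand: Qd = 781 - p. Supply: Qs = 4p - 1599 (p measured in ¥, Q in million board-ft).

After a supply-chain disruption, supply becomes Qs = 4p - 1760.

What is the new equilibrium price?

508.2

Initially, 781 - p = 4p - 1599, so 2380 = 5p and p = 476, Q = 305.
The new curves are Qd = 781 - p (demand) and Qs = 4p - 1760 (supply).
Clearing the new market: 781 - p = 4p - 1760, so p = 508.2 and Q = 272.8.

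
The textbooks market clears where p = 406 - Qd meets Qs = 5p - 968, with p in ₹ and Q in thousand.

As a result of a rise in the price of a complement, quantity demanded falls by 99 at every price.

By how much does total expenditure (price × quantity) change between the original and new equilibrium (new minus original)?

-20451.75

Before the shock: 406 - p = 5p - 968 ⇒ 1374 = 6p ⇒ p = 229, Q = 177.
The new curves are Qd = 307 - p (demand) and Qs = 5p - 968 (supply).
Equate the new curves: 307 - p = 5p - 968, giving 1275 = 6p, p = 212.5, Q = 94.5.
Expenditure moves from 229×177 = 40533 to 212.5×94.5 = 20081.25; change = -20451.75.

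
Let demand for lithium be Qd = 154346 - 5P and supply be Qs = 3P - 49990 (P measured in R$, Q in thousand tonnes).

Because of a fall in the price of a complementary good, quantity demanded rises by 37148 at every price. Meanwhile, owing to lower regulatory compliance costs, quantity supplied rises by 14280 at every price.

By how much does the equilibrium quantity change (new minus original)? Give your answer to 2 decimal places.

Before the shock: 154346 - 5P = 3P - 49990 ⇒ 204336 = 8P ⇒ P = 25542, Q = 26636.
After the shift, demand is Qd = 191494 - 5P and supply is Qs = 3P - 35710.
New equilibrium: 191494 - 5P = 3P - 35710 ⇒ 227204 = 8P ⇒ P = 28400.5, Q = 49491.5.
ΔQ = 49491.5 − 26636 = +22855.50.

+22855.50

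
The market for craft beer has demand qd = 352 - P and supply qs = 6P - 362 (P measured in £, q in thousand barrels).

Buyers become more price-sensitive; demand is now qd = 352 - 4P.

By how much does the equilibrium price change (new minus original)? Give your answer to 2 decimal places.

Initially, 352 - P = 6P - 362, so 714 = 7P and P = 102, q = 250.
The new curves are qd = 352 - 4P (demand) and qs = 6P - 362 (supply).
Equate the new curves: 352 - 4P = 6P - 362, giving 714 = 10P, P = 71.4, q = 66.4.
ΔP = 71.4 − 102 = -30.60.

-30.60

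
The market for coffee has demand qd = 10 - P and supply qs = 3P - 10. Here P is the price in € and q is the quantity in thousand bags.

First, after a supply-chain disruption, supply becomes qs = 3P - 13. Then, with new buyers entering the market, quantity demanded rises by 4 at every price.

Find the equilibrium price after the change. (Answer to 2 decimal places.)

6.75

Solve the original market: 10 - P = 3P - 10, hence P = 5 and q = 5.
With the change applied: demand qd = 14 - P, supply qs = 3P - 13.
New equilibrium: 14 - P = 3P - 13 ⇒ 27 = 4P ⇒ P = 6.75, q = 7.25.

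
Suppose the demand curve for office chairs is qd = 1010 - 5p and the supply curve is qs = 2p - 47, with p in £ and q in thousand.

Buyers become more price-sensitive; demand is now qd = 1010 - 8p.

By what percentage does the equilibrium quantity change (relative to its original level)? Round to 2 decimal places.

Solve the original market: 1010 - 5p = 2p - 47, hence p = 151 and q = 255.
The shock moves the curves to qd = 1010 - 8p and qs = 2p - 47.
Equate the new curves: 1010 - 8p = 2p - 47, giving 1057 = 10p, p = 105.7, q = 164.4.
%Δq = (164.4 − 255) / 255 × 100 = -35.53%.

-35.53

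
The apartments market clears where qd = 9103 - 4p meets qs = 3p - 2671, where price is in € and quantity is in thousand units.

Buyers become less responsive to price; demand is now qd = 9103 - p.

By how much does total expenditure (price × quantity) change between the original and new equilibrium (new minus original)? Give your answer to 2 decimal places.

Initially, 9103 - 4p = 3p - 2671, so 11774 = 7p and p = 1682, q = 2375.
After the shift, demand is qd = 9103 - p and supply is qs = 3p - 2671.
Clearing the new market: 9103 - p = 3p - 2671, so p = 2943.5 and q = 6159.5.
Expenditure moves from 1682×2375 = 3994750 to 2943.5×6159.5 = 18130488.25; change = +14135738.25.

+14135738.25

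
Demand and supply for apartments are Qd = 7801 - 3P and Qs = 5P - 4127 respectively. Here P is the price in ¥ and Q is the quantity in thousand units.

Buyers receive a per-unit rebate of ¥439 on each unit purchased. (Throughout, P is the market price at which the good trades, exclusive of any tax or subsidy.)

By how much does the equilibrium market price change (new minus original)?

Original equilibrium: 7801 - 3P = 5P - 4127 gives 11928 = 8P, so P = 1491 and Q = 3328.
Since buyers' out-of-pocket price is the market price minus the rebate, the effective demand curve becomes Qd = 9118 - 3P.
Equate the new curves: 9118 - 3P = 5P - 4127, giving 13245 = 8P, P = 1655.625, Q = 4151.125.
ΔP = 1655.625 − 1491 = +164.625.

+164.625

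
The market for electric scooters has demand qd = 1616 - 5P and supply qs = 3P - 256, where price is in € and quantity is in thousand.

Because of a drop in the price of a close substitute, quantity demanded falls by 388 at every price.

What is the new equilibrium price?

185.5

Solve the original market: 1616 - 5P = 3P - 256, hence P = 234 and q = 446.
The new curves are qd = 1228 - 5P (demand) and qs = 3P - 256 (supply).
Clearing the new market: 1228 - 5P = 3P - 256, so P = 185.5 and q = 300.5.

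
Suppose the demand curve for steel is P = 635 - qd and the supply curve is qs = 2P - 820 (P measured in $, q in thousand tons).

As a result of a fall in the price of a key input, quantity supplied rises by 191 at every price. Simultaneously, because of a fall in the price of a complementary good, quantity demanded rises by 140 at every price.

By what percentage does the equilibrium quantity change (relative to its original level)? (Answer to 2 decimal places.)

Original equilibrium: 635 - P = 2P - 820 gives 1455 = 3P, so P = 485 and q = 150.
With the change applied: demand qd = 775 - P, supply qs = 2P - 629.
Setting them equal: 775 - P = 2P - 629 → 1404 = 3P, so P = 468 and q = 307.
%Δq = (307 − 150) / 150 × 100 = +104.67%.

+104.67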